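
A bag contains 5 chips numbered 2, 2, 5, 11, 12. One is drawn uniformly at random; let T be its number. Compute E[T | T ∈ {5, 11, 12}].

28/3

P(T ∈ {5, 11, 12}) = 3/5.
Σ over the event: 5·1/5 + 11·1/5 + 12·1/5 = 28/5.
E[T | T ∈ {5, 11, 12}] = (28/5) / (3/5) = 28/3.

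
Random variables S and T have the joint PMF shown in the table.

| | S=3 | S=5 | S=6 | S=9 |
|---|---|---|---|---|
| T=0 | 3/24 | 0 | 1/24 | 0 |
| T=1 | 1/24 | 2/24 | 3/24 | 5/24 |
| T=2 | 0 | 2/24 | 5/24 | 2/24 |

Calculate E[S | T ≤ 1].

91/15

P(T ≤ 1) = 5/8.
Σ S·P over the event = 3·(3/24) + 3·(1/24) + 5·(2/24) + 6·(1/24) + 6·(3/24) + 9·(5/24) = 91/24.
E[S | T ≤ 1] = (91/24) / (5/8) = 91/15.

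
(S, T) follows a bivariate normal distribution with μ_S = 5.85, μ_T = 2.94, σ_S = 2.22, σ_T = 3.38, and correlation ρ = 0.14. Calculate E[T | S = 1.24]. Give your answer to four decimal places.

For a bivariate normal, E[T | S=x] = μ_T + ρ·(σ_T/σ_S)·(x − μ_S).
E[T | S=1.24] = 2.94 + (0.14)·(3.38/2.22)·(1.24 − (5.85)) = 2.94 + (0.21315)·(-4.61) = 1.9574.

1.9574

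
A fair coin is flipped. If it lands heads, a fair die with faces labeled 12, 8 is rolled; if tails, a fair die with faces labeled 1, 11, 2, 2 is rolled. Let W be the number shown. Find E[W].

E[W | heads] = (12+8)/2 = 10.
E[W | tails] = (1+11+2+2)/4 = 4.
By the law of total expectation,
E[W] = (1/2)·(10) + (1/2)·(4) = 7.

7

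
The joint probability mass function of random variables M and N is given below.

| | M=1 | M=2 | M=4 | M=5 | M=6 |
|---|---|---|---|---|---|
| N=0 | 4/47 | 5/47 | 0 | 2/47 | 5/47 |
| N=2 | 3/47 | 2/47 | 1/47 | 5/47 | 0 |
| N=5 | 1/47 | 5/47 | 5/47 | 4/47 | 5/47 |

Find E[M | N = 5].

P(N = 5) = 20/47.
Summing M·P(M=x,N=y) over the conditioning event gives 81/47.
E[M | N = 5] = (81/47) / (20/47) = 81/20.

81/20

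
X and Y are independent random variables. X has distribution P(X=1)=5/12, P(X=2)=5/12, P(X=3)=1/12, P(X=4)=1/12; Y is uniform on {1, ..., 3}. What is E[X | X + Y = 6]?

7/2

P(X + Y = 6) = 1/18.
Summing X·P(x,y) over outcomes with X + Y = 6 gives 7/36.
E[X | X + Y = 6] = (7/36) / (1/18) = 7/2.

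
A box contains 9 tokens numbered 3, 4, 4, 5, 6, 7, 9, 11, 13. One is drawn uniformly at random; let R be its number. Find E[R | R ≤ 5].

P(R ≤ 5) = 4/9.
Σ over the event: 3·1/9 + 4·2/9 + 5·1/9 = 16/9.
E[R | R ≤ 5] = (16/9) / (4/9) = 4.

4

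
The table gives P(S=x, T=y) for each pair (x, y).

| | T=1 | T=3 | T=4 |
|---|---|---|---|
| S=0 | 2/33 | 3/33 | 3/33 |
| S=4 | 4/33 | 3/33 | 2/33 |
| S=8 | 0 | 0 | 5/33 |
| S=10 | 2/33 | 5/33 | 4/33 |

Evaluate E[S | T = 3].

62/11

P(T = 3) = 1/3.
Σ S·P over the event = 0·(3/33) + 4·(3/33) + 10·(5/33) = 62/33.
E[S | T = 3] = (62/33) / (1/3) = 62/11.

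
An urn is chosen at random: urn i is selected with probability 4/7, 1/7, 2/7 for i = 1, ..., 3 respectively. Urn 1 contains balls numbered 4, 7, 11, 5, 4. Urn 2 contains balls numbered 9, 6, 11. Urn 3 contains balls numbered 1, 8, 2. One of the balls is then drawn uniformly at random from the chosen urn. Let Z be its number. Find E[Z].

204/35

E[Z | urn 1] = (4+7+11+5+4)/5 = 31/5.
E[Z | urn 2] = (9+6+11)/3 = 26/3.
E[Z | urn 3] = (1+8+2)/3 = 11/3.
By the law of total expectation,
E[Z] = (4/7)·(31/5) + (1/7)·(26/3) + (2/7)·(11/3) = 204/35.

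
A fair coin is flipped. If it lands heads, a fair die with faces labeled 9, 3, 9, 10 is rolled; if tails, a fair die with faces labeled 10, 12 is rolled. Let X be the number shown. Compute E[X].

E[X | heads] = (9+3+9+10)/4 = 31/4.
E[X | tails] = (10+12)/2 = 11.
E[X] = (1/2)·(31/4) + (1/2)·(11) = 75/8.

75/8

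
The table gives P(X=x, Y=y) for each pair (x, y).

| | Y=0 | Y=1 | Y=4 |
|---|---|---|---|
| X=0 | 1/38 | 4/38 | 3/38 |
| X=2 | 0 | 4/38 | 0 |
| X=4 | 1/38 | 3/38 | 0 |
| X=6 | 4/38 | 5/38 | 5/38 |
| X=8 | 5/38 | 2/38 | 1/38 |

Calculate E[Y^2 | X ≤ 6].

P(X ≤ 6) = 15/19.
Summing Y^2·P(X=x,Y=y) over the conditioning event gives 72/19.
E[Y^2 | X ≤ 6] = (72/19) / (15/19) = 24/5.

24/5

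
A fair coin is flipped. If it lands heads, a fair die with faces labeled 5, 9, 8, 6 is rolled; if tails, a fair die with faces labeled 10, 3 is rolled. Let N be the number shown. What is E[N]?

27/4

E[N | heads] = (5+9+8+6)/4 = 7.
E[N | tails] = (10+3)/2 = 13/2.
E[N] = (1/2)·(7) + (1/2)·(13/2) = 27/4.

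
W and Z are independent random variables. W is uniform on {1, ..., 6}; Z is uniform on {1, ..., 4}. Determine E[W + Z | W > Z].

P(W > Z) = 7/12.
Summing (W+Z)·P(x,y) over outcomes with W > Z gives 47/12.
E[W + Z | W > Z] = (47/12) / (7/12) = 47/7.

47/7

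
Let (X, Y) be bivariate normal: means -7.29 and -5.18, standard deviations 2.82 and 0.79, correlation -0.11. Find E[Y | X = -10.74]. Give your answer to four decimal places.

E[Y | X=x] = μ_Y + ρ(σ_Y/σ_X)(x − μ_X) for jointly normal variables.
E[Y | X=-10.74] = -5.18 + (-0.11)·(0.79/2.82)·(-10.74 − (-7.29)) = -5.18 + (-0.030816)·(-3.45) = -5.0737.

-5.0737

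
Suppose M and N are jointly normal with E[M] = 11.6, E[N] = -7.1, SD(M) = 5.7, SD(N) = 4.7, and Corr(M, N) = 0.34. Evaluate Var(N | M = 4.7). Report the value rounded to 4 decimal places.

19.5364

Var(N | M=x) = (1 − ρ²)·σ_N².
Var(N | M=4.7) = (4.7)²·(1 − (0.34)²) = 22.09·0.8844 = 19.5364.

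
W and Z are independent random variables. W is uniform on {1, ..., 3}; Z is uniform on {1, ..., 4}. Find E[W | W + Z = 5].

2

Outcomes with W + Z = 5: (1,4), (2,3), (3,2), each with probability 1/12.
E[W | W + Z = 5] = (1 + 2 + 3) / 3 = 2.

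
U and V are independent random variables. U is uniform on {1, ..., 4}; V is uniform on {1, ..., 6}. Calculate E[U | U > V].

Outcomes with U > V: (2,1), (3,1), (3,2), (4,1), (4,2), (4,3), each with probability 1/24.
E[U | U > V] = (2 + 3 + 3 + 4 + 4 + 4) / 6 = 10/3.

10/3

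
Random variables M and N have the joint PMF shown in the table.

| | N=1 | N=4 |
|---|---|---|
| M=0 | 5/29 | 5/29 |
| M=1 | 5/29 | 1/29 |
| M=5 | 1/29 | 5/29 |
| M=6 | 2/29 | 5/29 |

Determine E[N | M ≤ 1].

P(M ≤ 1) = 16/29.
Σ N·P over the event = 1·(5/29) + 4·(5/29) + 1·(5/29) + 4·(1/29) = 34/29.
E[N | M ≤ 1] = (34/29) / (16/29) = 17/8.

17/8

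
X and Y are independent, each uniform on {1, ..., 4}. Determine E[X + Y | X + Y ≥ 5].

6

Outcomes with X + Y ≥ 5: (1,4), (2,3), (2,4), (3,2), (3,3), (3,4), (4,1), (4,2), (4,3), (4,4), each with probability 1/16.
E[X + Y | X + Y ≥ 5] = (5 + 5 + 6 + 5 + 6 + 7 + 5 + 6 + 7 + 8) / 10 = 6.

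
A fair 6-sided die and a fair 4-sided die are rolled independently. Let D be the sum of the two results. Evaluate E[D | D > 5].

P(D > 5) = 7/12.
Σ over the event: 6·1/6 + 7·1/6 + 8·1/8 + 9·1/12 + 10·1/24 = 13/3.
E[D | D > 5] = (13/3) / (7/12) = 52/7.

52/7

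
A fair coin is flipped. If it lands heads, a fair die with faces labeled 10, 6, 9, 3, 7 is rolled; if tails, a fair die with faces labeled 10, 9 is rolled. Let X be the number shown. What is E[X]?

E[X | heads] = (10+6+9+3+7)/5 = 7.
E[X | tails] = (10+9)/2 = 19/2.
E[X] = (1/2)·(7) + (1/2)·(19/2) = 33/4.

33/4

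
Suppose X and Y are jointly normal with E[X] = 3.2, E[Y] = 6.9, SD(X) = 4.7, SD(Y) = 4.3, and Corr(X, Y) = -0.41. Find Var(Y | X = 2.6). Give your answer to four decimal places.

15.3818

The conditional variance in a bivariate normal is σ_Y²(1 − ρ²), independent of x.
Var(Y | X=2.6) = (4.3)²·(1 − (-0.41)²) = 18.49·0.8319 = 15.3818.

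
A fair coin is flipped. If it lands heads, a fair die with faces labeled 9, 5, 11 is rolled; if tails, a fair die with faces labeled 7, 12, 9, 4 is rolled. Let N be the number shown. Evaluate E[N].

49/6

E[N | heads] = (9+5+11)/3 = 25/3.
E[N | tails] = (7+12+9+4)/4 = 8.
By the law of total expectation,
E[N] = (1/2)·(25/3) + (1/2)·(8) = 49/6.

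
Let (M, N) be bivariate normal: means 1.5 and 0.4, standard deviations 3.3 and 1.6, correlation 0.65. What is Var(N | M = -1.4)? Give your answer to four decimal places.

The conditional variance in a bivariate normal is σ_N²(1 − ρ²), independent of x.
Var(N | M=-1.4) = (1.6)²·(1 − (0.65)²) = 2.56·0.5775 = 1.4784.

1.4784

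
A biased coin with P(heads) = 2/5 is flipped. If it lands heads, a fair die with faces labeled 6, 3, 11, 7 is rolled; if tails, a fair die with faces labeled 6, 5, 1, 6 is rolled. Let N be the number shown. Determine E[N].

E[N | heads] = (6+3+11+7)/4 = 27/4.
E[N | tails] = (6+5+1+6)/4 = 9/2.
E[N] = (2/5)·(27/4) + (3/5)·(9/2) = 27/5.

27/5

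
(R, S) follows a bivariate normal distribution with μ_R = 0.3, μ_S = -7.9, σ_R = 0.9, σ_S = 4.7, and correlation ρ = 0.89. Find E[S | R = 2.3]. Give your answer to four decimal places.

1.3956

The regression of S on R has slope ρ·σ_S/σ_R and passes through (μ_R, μ_S).
E[S | R=2.3] = -7.9 + (0.89)·(4.7/0.9)·(2.3 − (0.3)) = -7.9 + (4.6478)·(2) = 1.3956.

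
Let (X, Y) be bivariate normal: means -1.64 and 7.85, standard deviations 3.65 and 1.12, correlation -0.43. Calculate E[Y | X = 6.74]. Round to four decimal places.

The regression of Y on X has slope ρ·σ_Y/σ_X and passes through (μ_X, μ_Y).
E[Y | X=6.74] = 7.85 + (-0.43)·(1.12/3.65)·(6.74 − (-1.64)) = 7.85 + (-0.13195)·(8.38) = 6.7443.

6.7443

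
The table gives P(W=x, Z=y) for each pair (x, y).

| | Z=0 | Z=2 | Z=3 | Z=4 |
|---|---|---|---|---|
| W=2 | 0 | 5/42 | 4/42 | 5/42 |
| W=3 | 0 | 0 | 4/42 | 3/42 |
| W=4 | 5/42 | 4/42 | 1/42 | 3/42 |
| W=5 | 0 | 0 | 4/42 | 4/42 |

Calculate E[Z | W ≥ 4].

17/7

P(W ≥ 4) = 1/2.
Σ Z·P over the event = 0·(5/42) + 2·(4/42) + 3·(1/42) + 4·(3/42) + 3·(4/42) + 4·(4/42) = 17/14.
E[Z | W ≥ 4] = (17/14) / (1/2) = 17/7.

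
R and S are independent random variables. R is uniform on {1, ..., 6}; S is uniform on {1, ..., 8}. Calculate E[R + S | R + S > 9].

P(R + S > 9) = 5/16.
Summing (R+S)·P(x,y) over outcomes with R + S > 9 gives 85/24.
E[R + S | R + S > 9] = (85/24) / (5/16) = 34/3.

34/3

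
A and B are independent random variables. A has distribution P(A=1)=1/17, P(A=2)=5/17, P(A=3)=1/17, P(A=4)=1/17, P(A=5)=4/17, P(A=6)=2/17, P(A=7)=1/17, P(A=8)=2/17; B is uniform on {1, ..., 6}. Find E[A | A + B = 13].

P(A + B = 13) = 1/34.
Summing A·P(x,y) over outcomes with A + B = 13 gives 23/102.
E[A | A + B = 13] = (23/102) / (1/34) = 23/3.

23/3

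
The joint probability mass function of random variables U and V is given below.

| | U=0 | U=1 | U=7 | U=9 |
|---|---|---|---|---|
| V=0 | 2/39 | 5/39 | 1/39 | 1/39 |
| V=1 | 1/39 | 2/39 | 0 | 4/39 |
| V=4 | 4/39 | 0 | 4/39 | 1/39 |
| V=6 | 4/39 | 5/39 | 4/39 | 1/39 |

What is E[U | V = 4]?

P(V = 4) = 3/13.
Σ U·P over the event = 0·(4/39) + 7·(4/39) + 9·(1/39) = 37/39.
E[U | V = 4] = (37/39) / (3/13) = 37/9.

37/9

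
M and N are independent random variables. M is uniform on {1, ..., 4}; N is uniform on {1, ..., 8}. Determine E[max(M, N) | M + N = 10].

7

P(M + N = 10) = 3/32.
Summing max(M,N)·P(x,y) over outcomes with M + N = 10 gives 21/32.
E[max(M, N) | M + N = 10] = (21/32) / (3/32) = 7.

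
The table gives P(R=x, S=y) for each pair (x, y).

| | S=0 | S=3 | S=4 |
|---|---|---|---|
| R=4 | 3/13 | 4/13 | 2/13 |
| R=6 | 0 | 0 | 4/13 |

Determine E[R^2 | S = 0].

16

P(S = 0) = 3/13.
Σ R^2·P over the event = 16·(3/13) = 48/13.
E[R^2 | S = 0] = (48/13) / (3/13) = 16.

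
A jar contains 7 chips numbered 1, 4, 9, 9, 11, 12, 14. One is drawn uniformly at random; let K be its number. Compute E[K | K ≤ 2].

P(K ≤ 2) = 1/7.
Σ over the event: 1·1/7 = 1/7.
E[K | K ≤ 2] = (1/7) / (1/7) = 1.

1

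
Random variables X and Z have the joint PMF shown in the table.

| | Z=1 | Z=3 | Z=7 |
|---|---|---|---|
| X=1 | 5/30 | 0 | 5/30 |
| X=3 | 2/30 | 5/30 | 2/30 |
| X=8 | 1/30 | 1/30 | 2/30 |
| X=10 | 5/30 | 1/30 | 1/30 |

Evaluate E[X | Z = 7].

37/10

P(Z = 7) = 1/3.
Σ X·P over the event = 1·(5/30) + 3·(2/30) + 8·(2/30) + 10·(1/30) = 37/30.
E[X | Z = 7] = (37/30) / (1/3) = 37/10.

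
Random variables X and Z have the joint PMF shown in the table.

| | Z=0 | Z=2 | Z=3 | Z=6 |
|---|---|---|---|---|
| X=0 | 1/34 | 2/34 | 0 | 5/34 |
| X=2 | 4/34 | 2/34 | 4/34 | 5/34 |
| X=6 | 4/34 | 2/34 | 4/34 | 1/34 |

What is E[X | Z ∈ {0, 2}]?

16/5

P(Z ∈ {0, 2}) = 15/34.
Summing X·P(X=x,Z=y) over the conditioning event gives 24/17.
E[X | Z ∈ {0, 2}] = (24/17) / (15/34) = 16/5.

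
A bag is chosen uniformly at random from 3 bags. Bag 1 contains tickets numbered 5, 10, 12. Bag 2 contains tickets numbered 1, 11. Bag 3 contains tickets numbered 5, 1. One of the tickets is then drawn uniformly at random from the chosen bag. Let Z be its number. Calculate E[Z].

6

E[Z | bag 1] = (5+10+12)/3 = 9.
E[Z | bag 2] = (1+11)/2 = 6.
E[Z | bag 3] = (5+1)/2 = 3.
E[Z] = (1/3)·(9) + (1/3)·(6) + (1/3)·(3) = 6.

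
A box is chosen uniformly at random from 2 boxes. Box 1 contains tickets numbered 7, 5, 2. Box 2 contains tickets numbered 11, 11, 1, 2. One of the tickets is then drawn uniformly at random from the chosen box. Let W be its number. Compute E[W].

E[W | box 1] = (7+5+2)/3 = 14/3.
E[W | box 2] = (11+11+1+2)/4 = 25/4.
E[W] = (1/2)·(14/3) + (1/2)·(25/4) = 131/24.

131/24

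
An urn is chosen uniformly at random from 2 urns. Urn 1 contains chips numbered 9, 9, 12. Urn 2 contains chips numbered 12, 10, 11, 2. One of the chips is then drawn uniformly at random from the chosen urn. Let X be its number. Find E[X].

75/8

E[X | urn 1] = (9+9+12)/3 = 10.
E[X | urn 2] = (12+10+11+2)/4 = 35/4.
By the law of total expectation,
E[X] = (1/2)·(10) + (1/2)·(35/4) = 75/8.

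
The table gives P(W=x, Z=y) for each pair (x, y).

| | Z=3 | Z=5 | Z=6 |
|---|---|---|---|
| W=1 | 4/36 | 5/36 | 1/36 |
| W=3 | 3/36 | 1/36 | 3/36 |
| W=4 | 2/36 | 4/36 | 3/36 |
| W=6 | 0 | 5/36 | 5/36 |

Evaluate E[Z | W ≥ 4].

P(W ≥ 4) = 19/36.
Σ Z·P over the event = 3·(2/36) + 5·(4/36) + 6·(3/36) + 5·(5/36) + 6·(5/36) = 11/4.
E[Z | W ≥ 4] = (11/4) / (19/36) = 99/19.

99/19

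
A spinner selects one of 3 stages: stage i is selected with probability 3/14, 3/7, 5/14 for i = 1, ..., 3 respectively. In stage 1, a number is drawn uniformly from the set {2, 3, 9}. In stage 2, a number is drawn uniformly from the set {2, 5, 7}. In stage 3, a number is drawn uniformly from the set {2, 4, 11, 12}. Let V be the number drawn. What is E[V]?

313/56

E[V | stage 1] = (2+3+9)/3 = 14/3.
E[V | stage 2] = (2+5+7)/3 = 14/3.
E[V | stage 3] = (2+4+11+12)/4 = 29/4.
By the law of total expectation,
E[V] = (3/14)·(14/3) + (3/7)·(14/3) + (5/14)·(29/4) = 313/56.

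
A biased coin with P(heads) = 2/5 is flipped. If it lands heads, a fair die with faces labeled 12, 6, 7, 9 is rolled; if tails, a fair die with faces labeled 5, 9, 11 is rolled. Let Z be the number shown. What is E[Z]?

42/5

E[Z | heads] = (12+6+7+9)/4 = 17/2.
E[Z | tails] = (5+9+11)/3 = 25/3.
E[Z] = (2/5)·(17/2) + (3/5)·(25/3) = 42/5.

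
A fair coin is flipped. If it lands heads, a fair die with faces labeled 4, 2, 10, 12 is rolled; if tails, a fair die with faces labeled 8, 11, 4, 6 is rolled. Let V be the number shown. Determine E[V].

E[V | heads] = (4+2+10+12)/4 = 7.
E[V | tails] = (8+11+4+6)/4 = 29/4.
E[V] = (1/2)·(7) + (1/2)·(29/4) = 57/8.

57/8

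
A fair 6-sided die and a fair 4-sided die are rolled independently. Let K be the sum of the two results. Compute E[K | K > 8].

P(K > 8) = 1/8.
Σ over the event: 9·1/12 + 10·1/24 = 7/6.
E[K | K > 8] = (7/6) / (1/8) = 28/3.

28/3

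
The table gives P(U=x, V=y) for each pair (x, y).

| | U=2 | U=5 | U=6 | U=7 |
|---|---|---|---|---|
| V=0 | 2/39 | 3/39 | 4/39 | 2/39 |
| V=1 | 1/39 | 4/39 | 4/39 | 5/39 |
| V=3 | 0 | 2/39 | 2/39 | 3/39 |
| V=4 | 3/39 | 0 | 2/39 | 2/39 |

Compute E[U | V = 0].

P(V = 0) = 11/39.
Σ U·P over the event = 2·(2/39) + 5·(3/39) + 6·(4/39) + 7·(2/39) = 19/13.
E[U | V = 0] = (19/13) / (11/39) = 57/11.

57/11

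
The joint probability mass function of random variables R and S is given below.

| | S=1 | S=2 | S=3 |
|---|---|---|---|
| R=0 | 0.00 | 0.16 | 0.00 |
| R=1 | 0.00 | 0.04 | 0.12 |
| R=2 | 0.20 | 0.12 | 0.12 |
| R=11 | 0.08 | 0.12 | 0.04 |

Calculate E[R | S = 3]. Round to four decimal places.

P(S = 3) = 0.28.
Σ R·P over the event = 1·(0.12) + 2·(0.12) + 11·(0.04) = 0.80.
E[R | S = 3] = (0.80) / (0.28) = 2.8571.

2.8571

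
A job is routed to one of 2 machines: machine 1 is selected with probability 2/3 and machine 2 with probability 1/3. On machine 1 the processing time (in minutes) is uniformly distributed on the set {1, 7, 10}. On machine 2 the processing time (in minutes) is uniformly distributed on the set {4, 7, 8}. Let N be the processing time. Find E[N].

E[N | machine 1] = (1+7+10)/3 = 6.
E[N | machine 2] = (4+7+8)/3 = 19/3.
E[N] = (2/3)·(6) + (1/3)·(19/3) = 55/9.

55/9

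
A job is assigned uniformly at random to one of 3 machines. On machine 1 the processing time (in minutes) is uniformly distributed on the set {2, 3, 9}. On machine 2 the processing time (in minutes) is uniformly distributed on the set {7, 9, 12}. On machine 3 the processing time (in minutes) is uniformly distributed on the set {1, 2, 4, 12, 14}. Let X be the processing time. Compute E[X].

E[X | machine 1] = (2+3+9)/3 = 14/3.
E[X | machine 2] = (7+9+12)/3 = 28/3.
E[X | machine 3] = (1+2+4+12+14)/5 = 33/5.
E[X] = (1/3)·(14/3) + (1/3)·(28/3) + (1/3)·(33/5) = 103/15.

103/15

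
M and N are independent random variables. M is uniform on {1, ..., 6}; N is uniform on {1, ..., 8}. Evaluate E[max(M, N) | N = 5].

31/6

P(N = 5) = 1/8.
Summing max(M,N)·P(x,y) over outcomes with N = 5 gives 31/48.
E[max(M, N) | N = 5] = (31/48) / (1/8) = 31/6.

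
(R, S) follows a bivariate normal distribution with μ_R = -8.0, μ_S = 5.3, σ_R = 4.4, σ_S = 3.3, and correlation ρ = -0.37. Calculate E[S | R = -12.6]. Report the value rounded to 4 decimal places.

E[S | R=x] = μ_S + ρ(σ_S/σ_R)(x − μ_R) for jointly normal variables.
E[S | R=-12.6] = 5.3 + (-0.37)·(3.3/4.4)·(-12.6 − (-8.0)) = 5.3 + (-0.2775)·(-4.6) = 6.5765.

6.5765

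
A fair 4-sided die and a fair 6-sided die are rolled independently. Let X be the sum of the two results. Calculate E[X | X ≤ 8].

116/21

P(X ≤ 8) = 7/8.
Σ over the event: 2·1/24 + 3·1/12 + 4·1/8 + 5·1/6 + 6·1/6 + 7·1/6 + 8·1/8 = 29/6.
E[X | X ≤ 8] = (29/6) / (7/8) = 116/21.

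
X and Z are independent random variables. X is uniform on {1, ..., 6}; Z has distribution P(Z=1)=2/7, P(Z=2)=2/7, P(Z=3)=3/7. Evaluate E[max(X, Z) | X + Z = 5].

23/7

P(X + Z = 5) = 1/6.
Summing max(X,Z)·P(x,y) over outcomes with X + Z = 5 gives 23/42.
E[max(X, Z) | X + Z = 5] = (23/42) / (1/6) = 23/7.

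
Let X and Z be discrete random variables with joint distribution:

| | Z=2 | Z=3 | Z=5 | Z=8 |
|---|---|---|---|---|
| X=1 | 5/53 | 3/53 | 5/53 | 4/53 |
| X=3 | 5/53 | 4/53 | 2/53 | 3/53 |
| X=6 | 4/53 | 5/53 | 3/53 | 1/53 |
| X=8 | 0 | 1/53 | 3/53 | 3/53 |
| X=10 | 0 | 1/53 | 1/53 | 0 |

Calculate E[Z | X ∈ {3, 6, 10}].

110/29

P(X ∈ {3, 6, 10}) = 29/53.
Summing Z·P(X=x,Z=y) over the conditioning event gives 110/53.
E[Z | X ∈ {3, 6, 10}] = (110/53) / (29/53) = 110/29.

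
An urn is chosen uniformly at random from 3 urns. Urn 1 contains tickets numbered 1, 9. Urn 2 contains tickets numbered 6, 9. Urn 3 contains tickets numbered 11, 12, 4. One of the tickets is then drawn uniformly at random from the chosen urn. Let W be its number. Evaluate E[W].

43/6

E[W | urn 1] = (1+9)/2 = 5.
E[W | urn 2] = (6+9)/2 = 15/2.
E[W | urn 3] = (11+12+4)/3 = 9.
E[W] = (1/3)·(5) + (1/3)·(15/2) + (1/3)·(9) = 43/6.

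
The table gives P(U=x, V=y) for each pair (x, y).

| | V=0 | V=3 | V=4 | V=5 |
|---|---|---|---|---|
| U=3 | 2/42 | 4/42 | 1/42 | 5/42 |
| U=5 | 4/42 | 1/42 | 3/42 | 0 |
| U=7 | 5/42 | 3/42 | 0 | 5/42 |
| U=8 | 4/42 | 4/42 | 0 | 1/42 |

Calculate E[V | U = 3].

P(U = 3) = 2/7.
Σ V·P over the event = 0·(2/42) + 3·(4/42) + 4·(1/42) + 5·(5/42) = 41/42.
E[V | U = 3] = (41/42) / (2/7) = 41/12.

41/12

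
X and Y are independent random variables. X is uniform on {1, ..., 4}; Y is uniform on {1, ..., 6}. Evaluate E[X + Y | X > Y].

5

Outcomes with X > Y: (2,1), (3,1), (3,2), (4,1), (4,2), (4,3), each with probability 1/24.
E[X + Y | X > Y] = (3 + 4 + 5 + 5 + 6 + 7) / 6 = 5.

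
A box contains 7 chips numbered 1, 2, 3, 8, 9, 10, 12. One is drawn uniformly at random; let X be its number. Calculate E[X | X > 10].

12

P(X > 10) = 1/7.
Σ over the event: 12·1/7 = 12/7.
E[X | X > 10] = (12/7) / (1/7) = 12.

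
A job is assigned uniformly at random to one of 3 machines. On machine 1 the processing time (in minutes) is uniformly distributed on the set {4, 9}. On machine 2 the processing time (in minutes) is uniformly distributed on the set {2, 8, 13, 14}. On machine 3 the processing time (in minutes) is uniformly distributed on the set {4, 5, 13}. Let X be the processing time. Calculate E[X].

277/36

E[X | machine 1] = (4+9)/2 = 13/2.
E[X | machine 2] = (2+8+13+14)/4 = 37/4.
E[X | machine 3] = (4+5+13)/3 = 22/3.
E[X] = (1/3)·(13/2) + (1/3)·(37/4) + (1/3)·(22/3) = 277/36.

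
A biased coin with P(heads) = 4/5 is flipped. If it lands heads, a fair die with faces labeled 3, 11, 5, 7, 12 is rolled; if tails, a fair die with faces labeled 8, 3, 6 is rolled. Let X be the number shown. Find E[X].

E[X | heads] = (3+11+5+7+12)/5 = 38/5.
E[X | tails] = (8+3+6)/3 = 17/3.
E[X] = (4/5)·(38/5) + (1/5)·(17/3) = 541/75.

541/75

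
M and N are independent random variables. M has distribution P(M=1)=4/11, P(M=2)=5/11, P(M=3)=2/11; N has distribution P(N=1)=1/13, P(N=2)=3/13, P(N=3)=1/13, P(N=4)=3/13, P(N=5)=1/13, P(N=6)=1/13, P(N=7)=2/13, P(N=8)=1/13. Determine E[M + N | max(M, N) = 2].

P(max(M, N) = 2) = 32/143.
Summing (M+N)·P(x,y) over outcomes with max(M, N) = 2 gives 111/143.
E[M + N | max(M, N) = 2] = (111/143) / (32/143) = 111/32.

111/32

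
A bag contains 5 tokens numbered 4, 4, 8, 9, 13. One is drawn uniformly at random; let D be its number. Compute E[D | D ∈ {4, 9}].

P(D ∈ {4, 9}) = 3/5.
Σ over the event: 4·2/5 + 9·1/5 = 17/5.
E[D | D ∈ {4, 9}] = (17/5) / (3/5) = 17/3.

17/3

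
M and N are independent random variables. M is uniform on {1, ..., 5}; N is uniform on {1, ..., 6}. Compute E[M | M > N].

P(M > N) = 1/3.
Summing M·P(x,y) over outcomes with M > N gives 4/3.
E[M | M > N] = (4/3) / (1/3) = 4.

4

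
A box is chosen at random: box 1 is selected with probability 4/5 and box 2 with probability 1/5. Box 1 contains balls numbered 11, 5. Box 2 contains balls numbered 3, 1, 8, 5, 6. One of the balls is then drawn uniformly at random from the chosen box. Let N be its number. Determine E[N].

183/25

E[N | box 1] = (11+5)/2 = 8.
E[N | box 2] = (3+1+8+5+6)/5 = 23/5.
By the law of total expectation,
E[N] = (4/5)·(8) + (1/5)·(23/5) = 183/25.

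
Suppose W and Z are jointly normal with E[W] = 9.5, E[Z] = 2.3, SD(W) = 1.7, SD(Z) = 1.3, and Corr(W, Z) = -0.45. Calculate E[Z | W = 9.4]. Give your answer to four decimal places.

The regression of Z on W has slope ρ·σ_Z/σ_W and passes through (μ_W, μ_Z).
E[Z | W=9.4] = 2.3 + (-0.45)·(1.3/1.7)·(9.4 − (9.5)) = 2.3 + (-0.34412)·(-0.1) = 2.3344.

2.3344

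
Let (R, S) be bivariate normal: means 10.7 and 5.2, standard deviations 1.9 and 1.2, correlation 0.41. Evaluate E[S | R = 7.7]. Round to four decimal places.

E[S | R=x] = μ_S + ρ(σ_S/σ_R)(x − μ_R) for jointly normal variables.
E[S | R=7.7] = 5.2 + (0.41)·(1.2/1.9)·(7.7 − (10.7)) = 5.2 + (0.25895)·(-3) = 4.4232.

4.4232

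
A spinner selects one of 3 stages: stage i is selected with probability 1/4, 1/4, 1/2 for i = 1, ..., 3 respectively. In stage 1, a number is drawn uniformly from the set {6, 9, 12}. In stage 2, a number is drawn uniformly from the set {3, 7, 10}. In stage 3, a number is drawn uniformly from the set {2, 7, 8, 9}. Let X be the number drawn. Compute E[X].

E[X | stage 1] = (6+9+12)/3 = 9.
E[X | stage 2] = (3+7+10)/3 = 20/3.
E[X | stage 3] = (2+7+8+9)/4 = 13/2.
E[X] = (1/4)·(9) + (1/4)·(20/3) + (1/2)·(13/2) = 43/6.

43/6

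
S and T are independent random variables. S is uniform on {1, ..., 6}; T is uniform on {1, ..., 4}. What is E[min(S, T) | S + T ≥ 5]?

43/18

P(S + T ≥ 5) = 3/4.
Summing min(S,T)·P(x,y) over outcomes with S + T ≥ 5 gives 43/24.
E[min(S, T) | S + T ≥ 5] = (43/24) / (3/4) = 43/18.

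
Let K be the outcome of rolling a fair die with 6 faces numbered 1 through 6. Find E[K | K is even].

4

Given K is even, K is equally likely to be any of {2, 4, 6}.
E[K | K is even] = (2 + 4 + 6) / 3 = 4.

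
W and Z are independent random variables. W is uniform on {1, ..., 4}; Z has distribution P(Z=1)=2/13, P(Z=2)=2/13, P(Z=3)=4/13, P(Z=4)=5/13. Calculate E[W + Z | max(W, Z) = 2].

10/3

P(max(W, Z) = 2) = 3/26.
Summing (W+Z)·P(x,y) over outcomes with max(W, Z) = 2 gives 5/13.
E[W + Z | max(W, Z) = 2] = (5/13) / (3/26) = 10/3.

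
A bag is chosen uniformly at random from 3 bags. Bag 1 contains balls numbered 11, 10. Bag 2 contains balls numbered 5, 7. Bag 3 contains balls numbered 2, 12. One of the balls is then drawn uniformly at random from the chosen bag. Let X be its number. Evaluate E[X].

47/6

E[X | bag 1] = (11+10)/2 = 21/2.
E[X | bag 2] = (5+7)/2 = 6.
E[X | bag 3] = (2+12)/2 = 7.
E[X] = (1/3)·(21/2) + (1/3)·(6) + (1/3)·(7) = 47/6.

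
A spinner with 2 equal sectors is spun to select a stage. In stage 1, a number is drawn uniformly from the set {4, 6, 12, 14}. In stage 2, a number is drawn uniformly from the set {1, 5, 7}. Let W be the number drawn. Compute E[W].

E[W | stage 1] = (4+6+12+14)/4 = 9.
E[W | stage 2] = (1+5+7)/3 = 13/3.
By the law of total expectation,
E[W] = (1/2)·(9) + (1/2)·(13/3) = 20/3.

20/3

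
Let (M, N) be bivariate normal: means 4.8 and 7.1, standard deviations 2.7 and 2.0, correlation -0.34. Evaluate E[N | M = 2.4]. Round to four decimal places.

7.7044

For a bivariate normal, E[N | M=x] = μ_N + ρ·(σ_N/σ_M)·(x − μ_M).
E[N | M=2.4] = 7.1 + (-0.34)·(2.0/2.7)·(2.4 − (4.8)) = 7.1 + (-0.25185)·(-2.4) = 7.7044.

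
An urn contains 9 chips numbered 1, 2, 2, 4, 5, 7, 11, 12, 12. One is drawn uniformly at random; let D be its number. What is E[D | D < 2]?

P(D < 2) = 1/9.
Σ over the event: 1·1/9 = 1/9.
E[D | D < 2] = (1/9) / (1/9) = 1.

1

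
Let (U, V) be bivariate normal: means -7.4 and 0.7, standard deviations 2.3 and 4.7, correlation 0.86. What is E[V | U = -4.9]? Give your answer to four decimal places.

5.0935

For a bivariate normal, E[V | U=x] = μ_V + ρ·(σ_V/σ_U)·(x − μ_U).
E[V | U=-4.9] = 0.7 + (0.86)·(4.7/2.3)·(-4.9 − (-7.4)) = 0.7 + (1.7574)·(2.5) = 5.0935.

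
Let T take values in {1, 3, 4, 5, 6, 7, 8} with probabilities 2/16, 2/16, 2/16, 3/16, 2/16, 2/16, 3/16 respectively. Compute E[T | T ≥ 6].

50/7

P(T ≥ 6) = 7/16.
Σ over the event: 6·1/8 + 7·1/8 + 8·3/16 = 25/8.
E[T | T ≥ 6] = (25/8) / (7/16) = 50/7.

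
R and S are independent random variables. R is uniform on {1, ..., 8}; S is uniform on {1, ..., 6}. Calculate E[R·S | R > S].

P(R > S) = 9/16.
Summing RS·P(x,y) over outcomes with R > S gives 245/24.
E[R·S | R > S] = (245/24) / (9/16) = 490/27.

490/27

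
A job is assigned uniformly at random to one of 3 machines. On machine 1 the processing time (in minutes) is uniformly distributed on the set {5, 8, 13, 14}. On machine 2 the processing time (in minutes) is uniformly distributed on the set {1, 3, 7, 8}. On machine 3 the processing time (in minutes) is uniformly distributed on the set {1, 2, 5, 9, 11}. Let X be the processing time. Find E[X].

407/60

E[X | machine 1] = (5+8+13+14)/4 = 10.
E[X | machine 2] = (1+3+7+8)/4 = 19/4.
E[X | machine 3] = (1+2+5+9+11)/5 = 28/5.
By the law of total expectation,
E[X] = (1/3)·(10) + (1/3)·(19/4) + (1/3)·(28/5) = 407/60.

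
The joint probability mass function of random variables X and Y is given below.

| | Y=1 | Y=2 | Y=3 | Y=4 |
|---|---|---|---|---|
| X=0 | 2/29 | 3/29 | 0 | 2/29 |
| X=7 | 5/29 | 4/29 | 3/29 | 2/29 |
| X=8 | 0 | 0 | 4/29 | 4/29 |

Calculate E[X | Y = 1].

5

P(Y = 1) = 7/29.
Summing X·P(X=x,Y=y) over the conditioning event gives 35/29.
E[X | Y = 1] = (35/29) / (7/29) = 5.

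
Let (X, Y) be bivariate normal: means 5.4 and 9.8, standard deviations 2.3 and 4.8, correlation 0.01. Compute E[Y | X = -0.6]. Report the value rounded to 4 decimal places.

9.6748

The regression of Y on X has slope ρ·σ_Y/σ_X and passes through (μ_X, μ_Y).
E[Y | X=-0.6] = 9.8 + (0.01)·(4.8/2.3)·(-0.6 − (5.4)) = 9.8 + (0.02087)·(-6) = 9.6748.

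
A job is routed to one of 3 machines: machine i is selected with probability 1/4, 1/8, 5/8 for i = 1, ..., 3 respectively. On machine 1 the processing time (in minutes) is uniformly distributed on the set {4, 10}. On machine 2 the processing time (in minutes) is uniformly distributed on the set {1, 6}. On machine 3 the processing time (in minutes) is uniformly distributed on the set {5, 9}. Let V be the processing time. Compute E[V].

105/16

E[V | machine 1] = (4+10)/2 = 7.
E[V | machine 2] = (1+6)/2 = 7/2.
E[V | machine 3] = (5+9)/2 = 7.
By the law of total expectation,
E[V] = (1/4)·(7) + (1/8)·(7/2) + (5/8)·(7) = 105/16.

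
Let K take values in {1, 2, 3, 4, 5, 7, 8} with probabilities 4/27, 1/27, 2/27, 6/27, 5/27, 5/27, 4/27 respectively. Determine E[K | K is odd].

P(K is odd) = 16/27.
Σ over the event: 1·4/27 + 3·2/27 + 5·5/27 + 7·5/27 = 70/27.
E[K | K is odd] = (70/27) / (16/27) = 35/8.

35/8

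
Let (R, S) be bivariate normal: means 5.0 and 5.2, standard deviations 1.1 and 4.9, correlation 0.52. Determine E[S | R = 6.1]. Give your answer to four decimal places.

7.7480

The regression of S on R has slope ρ·σ_S/σ_R and passes through (μ_R, μ_S).
E[S | R=6.1] = 5.2 + (0.52)·(4.9/1.1)·(6.1 − (5.0)) = 5.2 + (2.3164)·(1.1) = 7.7480.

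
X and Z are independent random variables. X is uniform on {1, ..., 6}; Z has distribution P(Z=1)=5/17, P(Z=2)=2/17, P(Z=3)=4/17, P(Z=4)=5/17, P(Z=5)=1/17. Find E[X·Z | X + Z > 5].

836/63

P(X + Z > 5) = 21/34.
Summing XZ·P(x,y) over outcomes with X + Z > 5 gives 418/51.
E[X·Z | X + Z > 5] = (418/51) / (21/34) = 836/63.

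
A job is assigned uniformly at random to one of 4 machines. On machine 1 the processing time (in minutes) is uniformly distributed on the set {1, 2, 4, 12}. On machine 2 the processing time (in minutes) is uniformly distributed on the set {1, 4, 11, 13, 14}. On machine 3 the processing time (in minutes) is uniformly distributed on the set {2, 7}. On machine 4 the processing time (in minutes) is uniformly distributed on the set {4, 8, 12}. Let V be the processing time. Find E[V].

517/80

E[V | machine 1] = (1+2+4+12)/4 = 19/4.
E[V | machine 2] = (1+4+11+13+14)/5 = 43/5.
E[V | machine 3] = (2+7)/2 = 9/2.
E[V | machine 4] = (4+8+12)/3 = 8.
E[V] = (1/4)·(19/4) + (1/4)·(43/5) + (1/4)·(9/2) + (1/4)·(8) = 517/80.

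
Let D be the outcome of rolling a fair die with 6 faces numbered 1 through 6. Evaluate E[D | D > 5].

Given D > 5, D is equally likely to be any of {6}.
E[D | D > 5] = (6) / 1 = 6.

6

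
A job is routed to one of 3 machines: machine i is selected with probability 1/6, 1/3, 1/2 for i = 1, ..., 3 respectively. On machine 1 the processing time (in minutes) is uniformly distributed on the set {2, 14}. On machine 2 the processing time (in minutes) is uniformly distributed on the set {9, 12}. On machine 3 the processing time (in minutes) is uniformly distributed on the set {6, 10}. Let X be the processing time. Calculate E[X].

53/6

E[X | machine 1] = (2+14)/2 = 8.
E[X | machine 2] = (9+12)/2 = 21/2.
E[X | machine 3] = (6+10)/2 = 8.
E[X] = (1/6)·(8) + (1/3)·(21/2) + (1/2)·(8) = 53/6.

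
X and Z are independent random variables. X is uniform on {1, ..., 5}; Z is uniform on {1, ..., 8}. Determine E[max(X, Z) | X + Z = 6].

21/5

Outcomes with X + Z = 6: (1,5), (2,4), (3,3), (4,2), (5,1), each with probability 1/40.
E[max(X, Z) | X + Z = 6] = (5 + 4 + 3 + 4 + 5) / 5 = 21/5.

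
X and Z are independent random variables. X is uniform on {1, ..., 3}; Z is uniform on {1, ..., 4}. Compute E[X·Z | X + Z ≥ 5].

Outcomes with X + Z ≥ 5: (1,4), (2,3), (2,4), (3,2), (3,3), (3,4), each with probability 1/12.
E[X·Z | X + Z ≥ 5] = (4 + 6 + 8 + 6 + 9 + 12) / 6 = 15/2.

15/2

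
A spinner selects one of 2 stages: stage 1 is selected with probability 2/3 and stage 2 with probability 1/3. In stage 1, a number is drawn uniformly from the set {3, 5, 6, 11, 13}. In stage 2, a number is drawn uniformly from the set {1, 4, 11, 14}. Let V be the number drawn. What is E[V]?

227/30

E[V | stage 1] = (3+5+6+11+13)/5 = 38/5.
E[V | stage 2] = (1+4+11+14)/4 = 15/2.
E[V] = (2/3)·(38/5) + (1/3)·(15/2) = 227/30.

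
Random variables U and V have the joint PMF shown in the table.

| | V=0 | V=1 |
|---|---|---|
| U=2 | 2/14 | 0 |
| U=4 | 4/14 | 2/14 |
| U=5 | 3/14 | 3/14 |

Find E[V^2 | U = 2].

P(U = 2) = 1/7.
Σ V^2·P over the event = 0·(2/14) = 0.
E[V^2 | U = 2] = (0) / (1/7) = 0.

0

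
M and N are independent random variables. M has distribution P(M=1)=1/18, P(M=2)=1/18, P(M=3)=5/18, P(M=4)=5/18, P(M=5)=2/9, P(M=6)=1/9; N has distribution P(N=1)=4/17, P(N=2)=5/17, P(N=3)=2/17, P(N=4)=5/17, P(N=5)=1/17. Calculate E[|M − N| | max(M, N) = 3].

71/59

P(max(M, N) = 3) = 59/306.
Summing |M−N|·P(x,y) over outcomes with max(M, N) = 3 gives 71/306.
E[|M − N| | max(M, N) = 3] = (71/306) / (59/306) = 71/59.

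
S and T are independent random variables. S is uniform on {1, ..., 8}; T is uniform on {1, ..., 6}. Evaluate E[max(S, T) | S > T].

P(S > T) = 9/16.
Summing max(S,T)·P(x,y) over outcomes with S > T gives 10/3.
E[max(S, T) | S > T] = (10/3) / (9/16) = 160/27.

160/27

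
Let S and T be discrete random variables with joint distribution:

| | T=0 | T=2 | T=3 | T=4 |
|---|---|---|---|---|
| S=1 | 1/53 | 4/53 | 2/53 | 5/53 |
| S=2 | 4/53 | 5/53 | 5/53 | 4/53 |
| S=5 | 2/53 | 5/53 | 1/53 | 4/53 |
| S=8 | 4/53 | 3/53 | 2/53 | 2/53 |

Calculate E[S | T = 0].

51/11

P(T = 0) = 11/53.
Σ S·P over the event = 1·(1/53) + 2·(4/53) + 5·(2/53) + 8·(4/53) = 51/53.
E[S | T = 0] = (51/53) / (11/53) = 51/11.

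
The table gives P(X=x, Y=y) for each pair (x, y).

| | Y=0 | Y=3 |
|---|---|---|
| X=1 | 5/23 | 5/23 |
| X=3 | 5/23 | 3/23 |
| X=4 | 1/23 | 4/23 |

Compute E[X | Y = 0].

P(Y = 0) = 11/23.
Summing X·P(X=x,Y=y) over the conditioning event gives 24/23.
E[X | Y = 0] = (24/23) / (11/23) = 24/11.

24/11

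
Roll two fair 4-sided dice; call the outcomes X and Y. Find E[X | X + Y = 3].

P(X + Y = 3) = 1/8.
Summing X·P(x,y) over outcomes with X + Y = 3 gives 3/16.
E[X | X + Y = 3] = (3/16) / (1/8) = 3/2.

3/2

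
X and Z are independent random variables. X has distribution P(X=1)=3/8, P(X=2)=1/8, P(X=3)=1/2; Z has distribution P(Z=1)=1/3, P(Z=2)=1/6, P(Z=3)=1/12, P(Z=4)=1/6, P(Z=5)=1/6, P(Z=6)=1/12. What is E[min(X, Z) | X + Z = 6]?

P(X + Z = 6) = 1/8.
Summing min(X,Z)·P(x,y) over outcomes with X + Z = 6 gives 11/48.
E[min(X, Z) | X + Z = 6] = (11/48) / (1/8) = 11/6.

11/6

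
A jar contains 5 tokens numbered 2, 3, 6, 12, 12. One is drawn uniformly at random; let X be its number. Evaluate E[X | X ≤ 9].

11/3

P(X ≤ 9) = 3/5.
Σ over the event: 2·1/5 + 3·1/5 + 6·1/5 = 11/5.
E[X | X ≤ 9] = (11/5) / (3/5) = 11/3.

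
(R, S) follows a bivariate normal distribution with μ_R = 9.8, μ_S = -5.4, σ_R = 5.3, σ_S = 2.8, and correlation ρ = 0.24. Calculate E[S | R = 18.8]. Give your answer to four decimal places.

E[S | R=x] = μ_S + ρ(σ_S/σ_R)(x − μ_R) for jointly normal variables.
E[S | R=18.8] = -5.4 + (0.24)·(2.8/5.3)·(18.8 − (9.8)) = -5.4 + (0.12679)·(9) = -4.2589.

-4.2589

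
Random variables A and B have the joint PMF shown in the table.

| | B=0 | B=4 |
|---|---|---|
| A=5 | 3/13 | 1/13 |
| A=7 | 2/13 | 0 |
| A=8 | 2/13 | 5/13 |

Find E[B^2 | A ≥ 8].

P(A ≥ 8) = 7/13.
Σ B^2·P over the event = 0·(2/13) + 16·(5/13) = 80/13.
E[B^2 | A ≥ 8] = (80/13) / (7/13) = 80/7.

80/7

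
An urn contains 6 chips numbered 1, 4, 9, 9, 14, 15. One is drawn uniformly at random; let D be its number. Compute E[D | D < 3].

1

P(D < 3) = 1/6.
Σ over the event: 1·1/6 = 1/6.
E[D | D < 3] = (1/6) / (1/6) = 1.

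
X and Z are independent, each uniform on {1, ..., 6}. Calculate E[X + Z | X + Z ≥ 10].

32/3

Outcomes with X + Z ≥ 10: (4,6), (5,5), (5,6), (6,4), (6,5), (6,6), each with probability 1/36.
E[X + Z | X + Z ≥ 10] = (10 + 10 + 11 + 10 + 11 + 12) / 6 = 32/3.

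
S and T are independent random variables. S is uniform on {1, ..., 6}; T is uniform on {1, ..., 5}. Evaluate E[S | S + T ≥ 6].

17/4

P(S + T ≥ 6) = 2/3.
Summing S·P(x,y) over outcomes with S + T ≥ 6 gives 17/6.
E[S | S + T ≥ 6] = (17/6) / (2/3) = 17/4.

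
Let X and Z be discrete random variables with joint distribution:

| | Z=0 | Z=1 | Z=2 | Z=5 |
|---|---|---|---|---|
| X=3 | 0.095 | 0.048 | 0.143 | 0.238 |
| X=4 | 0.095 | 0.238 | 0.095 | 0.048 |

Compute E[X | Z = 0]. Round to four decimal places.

P(Z = 0) = 0.190.
Σ X·P over the event = 3·(0.095) + 4·(0.095) = 0.665.
E[X | Z = 0] = (0.665) / (0.190) = 3.5000.

3.5000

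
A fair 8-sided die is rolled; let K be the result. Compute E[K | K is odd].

Given K is odd, K is equally likely to be any of {1, 3, 5, 7}.
E[K | K is odd] = (1 + 3 + 5 + 7) / 4 = 4.

4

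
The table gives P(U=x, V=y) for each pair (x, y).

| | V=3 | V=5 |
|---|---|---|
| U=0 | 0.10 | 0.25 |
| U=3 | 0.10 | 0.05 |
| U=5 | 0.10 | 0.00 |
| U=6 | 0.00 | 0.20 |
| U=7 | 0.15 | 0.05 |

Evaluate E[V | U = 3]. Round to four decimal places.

P(U = 3) = 0.15.
Σ V·P over the event = 3·(0.10) + 5·(0.05) = 0.55.
E[V | U = 3] = (0.55) / (0.15) = 3.6667.

3.6667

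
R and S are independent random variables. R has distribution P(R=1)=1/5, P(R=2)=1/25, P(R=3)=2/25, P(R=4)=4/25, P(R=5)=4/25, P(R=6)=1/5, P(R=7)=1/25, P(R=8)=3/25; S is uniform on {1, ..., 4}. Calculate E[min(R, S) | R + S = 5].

P(R + S = 5) = 3/25.
Summing min(R,S)·P(x,y) over outcomes with R + S = 5 gives 3/20.
E[min(R, S) | R + S = 5] = (3/20) / (3/25) = 5/4.

5/4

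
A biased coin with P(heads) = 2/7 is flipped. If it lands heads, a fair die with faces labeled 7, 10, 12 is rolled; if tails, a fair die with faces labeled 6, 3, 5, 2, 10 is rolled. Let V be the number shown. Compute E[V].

136/21

E[V | heads] = (7+10+12)/3 = 29/3.
E[V | tails] = (6+3+5+2+10)/5 = 26/5.
By the law of total expectation,
E[V] = (2/7)·(29/3) + (5/7)·(26/5) = 136/21.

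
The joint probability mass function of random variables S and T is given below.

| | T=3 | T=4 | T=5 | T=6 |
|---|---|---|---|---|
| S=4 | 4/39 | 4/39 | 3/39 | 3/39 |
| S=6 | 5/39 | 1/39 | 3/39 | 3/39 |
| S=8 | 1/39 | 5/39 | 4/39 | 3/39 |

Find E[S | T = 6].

6

P(T = 6) = 3/13.
Σ S·P over the event = 4·(3/39) + 6·(3/39) + 8·(3/39) = 18/13.
E[S | T = 6] = (18/13) / (3/13) = 6.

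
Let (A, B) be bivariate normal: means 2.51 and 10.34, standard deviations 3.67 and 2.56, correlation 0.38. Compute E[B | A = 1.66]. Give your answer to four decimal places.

10.1147

E[B | A=x] = μ_B + ρ(σ_B/σ_A)(x − μ_A) for jointly normal variables.
E[B | A=1.66] = 10.34 + (0.38)·(2.56/3.67)·(1.66 − (2.51)) = 10.34 + (0.26507)·(-0.85) = 10.1147.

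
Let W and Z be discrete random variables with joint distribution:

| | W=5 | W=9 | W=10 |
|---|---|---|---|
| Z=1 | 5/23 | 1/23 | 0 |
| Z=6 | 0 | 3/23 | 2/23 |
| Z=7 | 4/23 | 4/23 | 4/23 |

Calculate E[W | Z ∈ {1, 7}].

65/9

P(Z ∈ {1, 7}) = 18/23.
Σ W·P over the event = 5·(5/23) + 5·(4/23) + 9·(1/23) + 9·(4/23) + 10·(4/23) = 130/23.
E[W | Z ∈ {1, 7}] = (130/23) / (18/23) = 65/9.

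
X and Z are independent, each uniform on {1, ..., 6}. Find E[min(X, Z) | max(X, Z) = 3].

9/5

Outcomes with max(X, Z) = 3: (1,3), (2,3), (3,1), (3,2), (3,3), each with probability 1/36.
E[min(X, Z) | max(X, Z) = 3] = (1 + 2 + 1 + 2 + 3) / 5 = 9/5.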